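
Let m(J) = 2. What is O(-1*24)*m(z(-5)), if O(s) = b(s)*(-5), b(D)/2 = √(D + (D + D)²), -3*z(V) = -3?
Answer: -40*√570 ≈ -954.99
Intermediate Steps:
z(V) = 1 (z(V) = -⅓*(-3) = 1)
b(D) = 2*√(D + 4*D²) (b(D) = 2*√(D + (D + D)²) = 2*√(D + (2*D)²) = 2*√(D + 4*D²))
O(s) = -10*√(s*(1 + 4*s)) (O(s) = (2*√(s*(1 + 4*s)))*(-5) = -10*√(s*(1 + 4*s)))
O(-1*24)*m(z(-5)) = -10*√2280*2 = -10*2*√570*2 = -20*√570*2 = -40*√570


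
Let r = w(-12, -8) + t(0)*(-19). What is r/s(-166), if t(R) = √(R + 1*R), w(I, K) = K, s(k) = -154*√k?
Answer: -2*I*√166/6391 ≈ -0.0040319*I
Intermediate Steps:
t(R) = √2*√R (t(R) = √(R + R) = √(2*R) = √2*√R)
r = -8 (r = -8 + (√2*√0)*(-19) = -8 + (√2*0)*(-19) = -8 + 0*(-19) = -8 + 0 = -8)
r/s(-166) = -8*I*√166/25564 = -2*I*√166/6391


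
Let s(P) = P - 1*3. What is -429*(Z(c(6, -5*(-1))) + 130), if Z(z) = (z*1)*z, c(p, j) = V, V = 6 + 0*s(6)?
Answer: -71214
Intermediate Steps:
s(P) = -3 + P (s(P) = P - 3 = -3 + P)
V = 6 (V = 6 + 0*(-3 + 6) = 6 + 0*3 = 6 + 0 = 6)
c(p, j) = 6
Z(z) = z² (Z(z) = z*z = z²)
-429*(Z(c(6, -5*(-1))) + 130) = -429*(6² + 130) = -429*(36 + 130) = -429*166 = -71214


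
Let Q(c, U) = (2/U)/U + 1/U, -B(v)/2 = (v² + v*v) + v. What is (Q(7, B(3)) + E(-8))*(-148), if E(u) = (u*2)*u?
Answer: -8352824/441 ≈ -18941.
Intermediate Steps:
B(v) = -4*v² - 2*v (B(v) = -2*((v² + v*v) + v) = -2*((v² + v²) + v) = -2*(2*v² + v) = -2*(v + 2*v²) = -4*v² - 2*v)
Q(c, U) = 1/U + 2/U² (Q(c, U) = 2/U² + 1/U = 1/U + 2/U²)
E(u) = 2*u² (E(u) = (2*u)*u = 2*u²)
(Q(7, B(3)) + E(-8))*(-148) = ((2 - 2*3*(1 + 2*3))/(-2*3*(1 + 2*3))² + 2*(-8)²)*(-148) = ((2 - 2*3*(1 + 6))/(-2*3*(1 + 6))² + 2*64)*(-148) = ((2 - 2*3*7)/(-2*3*7)² + 128)*(-148) = ((2 - 42)/(-42)² + 128)*(-148) = ((1/1764)*(-40) + 128)*(-148) = (-10/441 + 128)*(-148) = (56438/441)*(-148) = -8352824/441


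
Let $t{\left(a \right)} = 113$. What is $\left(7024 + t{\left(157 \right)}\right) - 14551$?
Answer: $-7414$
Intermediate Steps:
$\left(7024 + t{\left(157 \right)}\right) - 14551 = \left(7024 + 113\right) - 14551 = 7137 - 14551 = -7414$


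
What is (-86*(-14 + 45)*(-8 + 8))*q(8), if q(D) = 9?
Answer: 0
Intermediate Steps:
(-86*(-14 + 45)*(-8 + 8))*q(8) = -86*(-14 + 45)*(-8 + 8)*9 = -2666*0*9 = -86*0*9 = 0*9 = 0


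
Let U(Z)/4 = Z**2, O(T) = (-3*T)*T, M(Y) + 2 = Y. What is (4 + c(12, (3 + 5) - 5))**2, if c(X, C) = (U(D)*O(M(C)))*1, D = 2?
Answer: 1936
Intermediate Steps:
M(Y) = -2 + Y
O(T) = -3*T**2
U(Z) = 4*Z**2
c(X, C) = -48*(-2 + C)**2 (c(X, C) = ((4*2**2)*(-3*(-2 + C)**2))*1 = ((4*4)*(-3*(-2 + C)**2))*1 = (16*(-3*(-2 + C)**2))*1 = -48*(-2 + C)**2*1 = -48*(-2 + C)**2)
(4 + c(12, (3 + 5) - 5))**2 = (4 - 48*(-2 + ((3 + 5) - 5))**2)**2 = (4 - 48*(-2 + (8 - 5))**2)**2 = (4 - 48*(-2 + 3)**2)**2 = (4 - 48*1**2)**2 = (4 - 48*1)**2 = (4 - 48)**2 = (-44)**2 = 1936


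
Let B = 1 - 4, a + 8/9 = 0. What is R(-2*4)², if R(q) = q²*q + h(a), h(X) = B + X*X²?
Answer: 141336146809/531441 ≈ 2.6595e+5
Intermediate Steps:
a = -8/9 (a = -8/9 + 0 = -8/9 ≈ -0.88889)
B = -3
h(X) = -3 + X³ (h(X) = -3 + X*X² = -3 + X³)
R(q) = -2699/729 + q³ (R(q) = q²*q + (-3 + (-8/9)³) = q³ + (-3 - 512/729) = q³ - 2699/729 = -2699/729 + q³)
R(-2*4)² = (-2699/729 + (-2*4)³)² = (-2699/729 + (-8)³)² = (-2699/729 - 512)² = (-375947/729)² = 141336146809/531441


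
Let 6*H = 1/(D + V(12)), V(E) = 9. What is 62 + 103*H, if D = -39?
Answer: 11057/180 ≈ 61.428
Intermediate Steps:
H = -1/180 (H = 1/(6*(-39 + 9)) = (⅙)/(-30) = (⅙)*(-1/30) = -1/180 ≈ -0.0055556)
62 + 103*H = 62 + 103*(-1/180) = 62 - 103/180 = 11057/180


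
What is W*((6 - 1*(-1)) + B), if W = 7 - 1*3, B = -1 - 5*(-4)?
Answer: 104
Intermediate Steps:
B = 19 (B = -1 + 20 = 19)
W = 4 (W = 7 - 3 = 4)
W*((6 - 1*(-1)) + B) = 4*((6 - 1*(-1)) + 19) = 4*((6 + 1) + 19) = 4*(7 + 19) = 4*26 = 104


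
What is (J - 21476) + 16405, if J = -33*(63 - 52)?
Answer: -5434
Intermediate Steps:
J = -363 (J = -33*11 = -363)
(J - 21476) + 16405 = (-363 - 21476) + 16405 = -21839 + 16405 = -5434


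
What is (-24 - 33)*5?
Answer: -285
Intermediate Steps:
(-24 - 33)*5 = -57*5 = -285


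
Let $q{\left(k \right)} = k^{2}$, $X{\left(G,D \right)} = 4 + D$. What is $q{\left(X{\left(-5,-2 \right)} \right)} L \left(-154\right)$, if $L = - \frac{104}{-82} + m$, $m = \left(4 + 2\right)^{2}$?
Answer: $- \frac{941248}{41} \approx -22957.0$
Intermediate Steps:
$m = 36$ ($m = 6^{2} = 36$)
$L = \frac{1528}{41}$ ($L = - \frac{104}{-82} + 36 = \left(-104\right) \left(- \frac{1}{82}\right) + 36 = \frac{52}{41} + 36 = \frac{1528}{41} \approx 37.268$)
$q{\left(X{\left(-5,-2 \right)} \right)} L \left(-154\right) = \left(4 - 2\right)^{2} \cdot \frac{1528}{41} \left(-154\right) = 2^{2} \cdot \frac{1528}{41} \left(-154\right) = 4 \cdot \frac{1528}{41} \left(-154\right) = \frac{6112}{41} \left(-154\right) = - \frac{941248}{41}$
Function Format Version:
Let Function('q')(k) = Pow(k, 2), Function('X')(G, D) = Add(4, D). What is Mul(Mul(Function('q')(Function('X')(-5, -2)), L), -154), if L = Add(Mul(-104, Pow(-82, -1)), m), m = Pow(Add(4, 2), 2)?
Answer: Rational(-941248, 41) ≈ -22957.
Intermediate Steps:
m = 36 (m = Pow(6, 2) = 36)
L = Rational(1528, 41) (L = Add(Mul(-104, Pow(-82, -1)), 36) = Add(Mul(-104, Rational(-1, 82)), 36) = Add(Rational(52, 41), 36) = Rational(1528, 41) ≈ 37.268)
Mul(Mul(Function('q')(Function('X')(-5, -2)), L), -154) = Mul(Mul(Pow(Add(4, -2), 2), Rational(1528, 41)), -154) = Mul(Mul(Pow(2, 2), Rational(1528, 41)), -154) = Mul(Mul(4, Rational(1528, 41)), -154) = Mul(Rational(6112, 41), -154) = Rational(-941248, 41)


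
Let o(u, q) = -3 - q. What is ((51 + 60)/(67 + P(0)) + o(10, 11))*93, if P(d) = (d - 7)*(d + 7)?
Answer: -1457/2 ≈ -728.50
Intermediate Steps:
P(d) = (-7 + d)*(7 + d)
((51 + 60)/(67 + P(0)) + o(10, 11))*93 = ((51 + 60)/(67 + (-49 + 0²)) + (-3 - 1*11))*93 = (111/(67 + (-49 + 0)) + (-3 - 11))*93 = (111/(67 - 49) - 14)*93 = (111/18 - 14)*93 = (111*(1/18) - 14)*93 = (37/6 - 14)*93 = -47/6*93 = -1457/2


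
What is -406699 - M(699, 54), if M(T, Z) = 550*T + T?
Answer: -791848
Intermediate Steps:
M(T, Z) = 551*T
-406699 - M(699, 54) = -406699 - 551*699 = -406699 - 1*385149 = -406699 - 385149 = -791848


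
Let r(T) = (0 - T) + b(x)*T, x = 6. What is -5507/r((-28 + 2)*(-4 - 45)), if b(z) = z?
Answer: -5507/6370 ≈ -0.86452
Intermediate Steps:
r(T) = 5*T (r(T) = (0 - T) + 6*T = -T + 6*T = 5*T)
-5507/r((-28 + 2)*(-4 - 45)) = -5507*1/(5*(-28 + 2)*(-4 - 45)) = -5507/(5*(-26*(-49))) = -5507/(5*1274) = -5507/6370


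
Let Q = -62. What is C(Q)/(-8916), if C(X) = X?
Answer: 31/4458 ≈ 0.0069538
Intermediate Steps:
C(Q)/(-8916) = -62/(-8916) = -62*(-1/8916) = 31/4458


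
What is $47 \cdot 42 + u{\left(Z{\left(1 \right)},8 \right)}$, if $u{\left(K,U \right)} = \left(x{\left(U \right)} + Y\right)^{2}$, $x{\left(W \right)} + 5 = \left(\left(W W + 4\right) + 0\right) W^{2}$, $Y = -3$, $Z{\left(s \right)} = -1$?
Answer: $18872310$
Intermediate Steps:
$x{\left(W \right)} = -5 + W^{2} \left(4 + W^{2}\right)$ ($x{\left(W \right)} = -5 + \left(\left(W W + 4\right) + 0\right) W^{2} = -5 + \left(\left(W^{2} + 4\right) + 0\right) W^{2} = -5 + \left(\left(4 + W^{2}\right) + 0\right) W^{2} = -5 + \left(4 + W^{2}\right) W^{2} = -5 + W^{2} \left(4 + W^{2}\right)$)
$u{\left(K,U \right)} = \left(-8 + U^{4} + 4 U^{2}\right)^{2}$ ($u{\left(K,U \right)} = \left(\left(-5 + U^{4} + 4 U^{2}\right) - 3\right)^{2} = \left(-8 + U^{4} + 4 U^{2}\right)^{2}$)
$47 \cdot 42 + u{\left(Z{\left(1 \right)},8 \right)} = 47 \cdot 42 + \left(-8 + 8^{4} + 4 \cdot 8^{2}\right)^{2} = 1974 + \left(-8 + 4096 + 4 \cdot 64\right)^{2} = 1974 + \left(-8 + 4096 + 256\right)^{2} = 1974 + 4344^{2} = 1974 + 18870336 = 18872310$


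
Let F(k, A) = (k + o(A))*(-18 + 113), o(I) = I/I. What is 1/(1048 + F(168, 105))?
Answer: 1/17103 ≈ 5.8469e-5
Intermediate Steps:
o(I) = 1
F(k, A) = 95 + 95*k (F(k, A) = (k + 1)*(-18 + 113) = (1 + k)*95 = 95 + 95*k)
1/(1048 + F(168, 105)) = 1/(1048 + (95 + 95*168)) = 1/(1048 + (95 + 15960)) = 1/(1048 + 16055) = 1/17103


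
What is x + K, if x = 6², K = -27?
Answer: 9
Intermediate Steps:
x = 36
x + K = 36 - 27 = 9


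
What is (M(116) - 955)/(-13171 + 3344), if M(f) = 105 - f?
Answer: 966/9827 ≈ 0.098301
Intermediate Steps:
(M(116) - 955)/(-13171 + 3344) = ((105 - 1*116) - 955)/(-13171 + 3344) = ((105 - 116) - 955)/(-9827) = (-11 - 955)*(-1/9827) = -966*(-1/9827) = 966/9827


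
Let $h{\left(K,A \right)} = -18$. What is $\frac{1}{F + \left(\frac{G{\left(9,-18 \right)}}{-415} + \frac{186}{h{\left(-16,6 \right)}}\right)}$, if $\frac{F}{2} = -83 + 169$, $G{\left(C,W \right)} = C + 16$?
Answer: $\frac{249}{40240} \approx 0.0061879$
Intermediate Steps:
$G{\left(C,W \right)} = 16 + C$
$F = 172$ ($F = 2 \left(-83 + 169\right) = 2 \cdot 86 = 172$)
$\frac{1}{F + \left(\frac{G{\left(9,-18 \right)}}{-415} + \frac{186}{h{\left(-16,6 \right)}}\right)} = \frac{1}{172 + \left(\frac{16 + 9}{-415} + \frac{186}{-18}\right)} = \frac{1}{172 + \left(25 \left(- \frac{1}{415}\right) + 186 \left(- \frac{1}{18}\right)\right)} = \frac{1}{172 - \frac{2588}{249}} = \frac{1}{\frac{40240}{249}} = \frac{249}{40240}$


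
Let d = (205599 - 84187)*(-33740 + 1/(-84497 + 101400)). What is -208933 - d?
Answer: 69238608478729/16903 ≈ 4.0962e+9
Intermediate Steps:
d = -69242140073228/16903 (d = 121412*(-33740 + 1/16903) = 121412*(-570307219/16903) = -69242140073228/16903 ≈ -4.0964e+9)
-208933 - d = -208933 - 1*(-69242140073228/16903) = -208933 + 69242140073228/16903 = 69238608478729/16903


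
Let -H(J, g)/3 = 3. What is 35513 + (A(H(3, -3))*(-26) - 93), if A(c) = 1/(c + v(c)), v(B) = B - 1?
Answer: 673006/19 ≈ 35421.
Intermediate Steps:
H(J, g) = -9 (H(J, g) = -3*3 = -9)
v(B) = -1 + B
A(c) = 1/(-1 + 2*c) (A(c) = 1/(c + (-1 + c)) = 1/(-1 + 2*c))
35513 + (A(H(3, -3))*(-26) - 93) = 35513 + (-26/(-1 + 2*(-9)) - 93) = 35513 + (-26/(-1 - 18) - 93) = 35513 + (-26/(-19) - 93) = 35513 + (-1/19*(-26) - 93) = 35513 + (26/19 - 93) = 35513 - 1741/19 = 673006/19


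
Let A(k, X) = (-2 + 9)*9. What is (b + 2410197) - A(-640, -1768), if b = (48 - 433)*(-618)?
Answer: 2648064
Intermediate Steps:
A(k, X) = 63 (A(k, X) = 7*9 = 63)
b = 237930 (b = -385*(-618) = 237930)
(b + 2410197) - A(-640, -1768) = (237930 + 2410197) - 1*63 = 2648127 - 63 = 2648064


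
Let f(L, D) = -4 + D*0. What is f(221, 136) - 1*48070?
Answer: -48074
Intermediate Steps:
f(L, D) = -4 (f(L, D) = -4 + 0 = -4)
f(221, 136) - 1*48070 = -4 - 1*48070 = -4 - 48070 = -48074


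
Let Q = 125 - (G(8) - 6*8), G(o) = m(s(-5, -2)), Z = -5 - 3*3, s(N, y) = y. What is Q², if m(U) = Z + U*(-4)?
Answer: 32041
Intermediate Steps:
Z = -14 (Z = -5 - 9 = -14)
m(U) = -14 - 4*U (m(U) = -14 + U*(-4) = -14 - 4*U)
G(o) = -6 (G(o) = -14 - 4*(-2) = -14 + 8 = -6)
Q = 179 (Q = 125 - (-6 - 6*8) = 125 - (-6 - 1*48) = 125 - (-6 - 48) = 125 - 1*(-54) = 125 + 54 = 179)
Q² = 179² = 32041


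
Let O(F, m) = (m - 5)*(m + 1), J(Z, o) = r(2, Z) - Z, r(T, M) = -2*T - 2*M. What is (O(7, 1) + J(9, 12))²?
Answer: 1521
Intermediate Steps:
r(T, M) = -2*M - 2*T
J(Z, o) = -4 - 3*Z (J(Z, o) = (-2*Z - 2*2) - Z = (-2*Z - 4) - Z = (-4 - 2*Z) - Z = -4 - 3*Z)
O(F, m) = (1 + m)*(-5 + m) (O(F, m) = (-5 + m)*(1 + m) = (1 + m)*(-5 + m))
(O(7, 1) + J(9, 12))² = ((-5 + 1² - 4*1) + (-4 - 3*9))² = ((-5 + 1 - 4) + (-4 - 27))² = (-8 - 31)² = (-39)² = 1521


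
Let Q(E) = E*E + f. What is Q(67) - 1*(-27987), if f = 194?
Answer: 32670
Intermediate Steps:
Q(E) = 194 + E² (Q(E) = E*E + 194 = E² + 194 = 194 + E²)
Q(67) - 1*(-27987) = (194 + 67²) - 1*(-27987) = (194 + 4489) + 27987 = 4683 + 27987 = 32670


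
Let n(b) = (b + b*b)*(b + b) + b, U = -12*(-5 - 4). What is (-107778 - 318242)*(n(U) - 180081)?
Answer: -1006591109580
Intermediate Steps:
U = 108 (U = -12*(-9) = 108)
n(b) = b + 2*b*(b + b²) (n(b) = (b + b²)*(2*b) + b = 2*b*(b + b²) + b = b + 2*b*(b + b²))
(-107778 - 318242)*(n(U) - 180081) = (-107778 - 318242)*(108*(1 + 2*108 + 2*108²) - 180081) = -426020*(108*(1 + 216 + 2*11664) - 180081) = -426020*(108*(1 + 216 + 23328) - 180081) = -426020*(108*23545 - 180081) = -426020*(2542860 - 180081) = -426020*2362779 = -1006591109580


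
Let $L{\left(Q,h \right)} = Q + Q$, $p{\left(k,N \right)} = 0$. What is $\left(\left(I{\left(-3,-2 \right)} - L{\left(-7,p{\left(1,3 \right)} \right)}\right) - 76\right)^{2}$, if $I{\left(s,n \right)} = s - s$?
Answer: $3844$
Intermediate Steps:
$L{\left(Q,h \right)} = 2 Q$
$I{\left(s,n \right)} = 0$
$\left(\left(I{\left(-3,-2 \right)} - L{\left(-7,p{\left(1,3 \right)} \right)}\right) - 76\right)^{2} = \left(\left(0 - 2 \left(-7\right)\right) - 76\right)^{2} = \left(\left(0 - -14\right) - 76\right)^{2} = \left(\left(0 + 14\right) - 76\right)^{2} = \left(14 - 76\right)^{2} = \left(-62\right)^{2} = 3844$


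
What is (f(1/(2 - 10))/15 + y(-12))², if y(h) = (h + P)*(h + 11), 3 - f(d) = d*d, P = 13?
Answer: 591361/921600 ≈ 0.64167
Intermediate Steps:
f(d) = 3 - d² (f(d) = 3 - d*d = 3 - d²)
y(h) = (11 + h)*(13 + h) (y(h) = (h + 13)*(h + 11) = (13 + h)*(11 + h) = (11 + h)*(13 + h))
(f(1/(2 - 10))/15 + y(-12))² = ((3 - (1/(2 - 10))²)/15 + (143 + (-12)² + 24*(-12)))² = ((3 - (1/(-8))²)*(1/15) + (143 + 144 - 288))² = ((3 - (-⅛)²)*(1/15) - 1)² = ((3 - 1*1/64)*(1/15) - 1)² = ((3 - 1/64)*(1/15) - 1)² = ((191/64)*(1/15) - 1)² = (191/960 - 1)² = (-769/960)² = 591361/921600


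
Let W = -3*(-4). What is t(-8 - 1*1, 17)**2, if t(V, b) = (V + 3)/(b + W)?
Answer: 36/841 ≈ 0.042806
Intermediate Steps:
W = 12
t(V, b) = (3 + V)/(12 + b) (t(V, b) = (V + 3)/(b + 12) = (3 + V)/(12 + b))
t(-8 - 1*1, 17)**2 = ((3 + (-8 - 1*1))/(12 + 17))**2 = ((3 + (-8 - 1))/29)**2 = ((3 - 9)/29)**2 = ((1/29)*(-6))**2 = (-6/29)**2 = 36/841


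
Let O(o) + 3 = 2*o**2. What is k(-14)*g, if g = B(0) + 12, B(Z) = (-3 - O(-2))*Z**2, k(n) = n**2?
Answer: 2352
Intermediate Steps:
O(o) = -3 + 2*o**2
B(Z) = -8*Z**2 (B(Z) = (-3 - (-3 + 2*(-2)**2))*Z**2 = (-3 - (-3 + 2*4))*Z**2 = (-3 - (-3 + 8))*Z**2 = (-3 - 1*5)*Z**2 = (-3 - 5)*Z**2 = -8*Z**2)
g = 12 (g = -8*0**2 + 12 = -8*0 + 12 = 0 + 12 = 12)
k(-14)*g = (-14)**2*12 = 196*12 = 2352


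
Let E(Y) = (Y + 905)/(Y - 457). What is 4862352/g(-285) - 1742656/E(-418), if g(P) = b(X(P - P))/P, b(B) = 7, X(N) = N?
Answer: -664196377840/3409 ≈ -1.9484e+8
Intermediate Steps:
E(Y) = (905 + Y)/(-457 + Y)
g(P) = 7/P
4862352/g(-285) - 1742656/E(-418) = 4862352/((7/(-285))) - 1742656*(-457 - 418)/(905 - 418) = 4862352/((7*(-1/285))) - 1742656/(487/(-875)) = 4862352/(-7/285) - 1742656/((-1/875*487)) = 4862352*(-285/7) - 1742656/(-487/875) = -1385770320/7 - 1742656*(-875/487) = -1385770320/7 + 1524824000/487 = -664196377840/3409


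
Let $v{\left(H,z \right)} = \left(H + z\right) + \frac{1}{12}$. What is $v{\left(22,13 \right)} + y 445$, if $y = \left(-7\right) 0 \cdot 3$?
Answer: $\frac{421}{12} \approx 35.083$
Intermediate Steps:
$v{\left(H,z \right)} = \frac{1}{12} + H + z$ ($v{\left(H,z \right)} = \left(H + z\right) + \frac{1}{12} = \frac{1}{12} + H + z$)
$y = 0$ ($y = 0 \cdot 3 = 0$)
$v{\left(22,13 \right)} + y 445 = \left(\frac{1}{12} + 22 + 13\right) + 0 \cdot 445 = \frac{421}{12} + 0 = \frac{421}{12}$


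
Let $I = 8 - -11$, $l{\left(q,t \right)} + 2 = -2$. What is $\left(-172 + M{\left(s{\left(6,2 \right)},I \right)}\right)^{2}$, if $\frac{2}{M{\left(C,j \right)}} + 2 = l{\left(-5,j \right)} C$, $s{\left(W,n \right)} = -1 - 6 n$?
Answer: $\frac{18481401}{625} \approx 29570.0$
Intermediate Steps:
$s{\left(W,n \right)} = -1 - 6 n$
$l{\left(q,t \right)} = -4$ ($l{\left(q,t \right)} = -2 - 2 = -4$)
$I = 19$ ($I = 8 + 11 = 19$)
$M{\left(C,j \right)} = \frac{2}{-2 - 4 C}$
$\left(-172 + M{\left(s{\left(6,2 \right)},I \right)}\right)^{2} = \left(-172 + \frac{1}{-1 - 2 \left(-1 - 12\right)}\right)^{2} = \left(-172 + \frac{1}{-1 - -26}\right)^{2} = \left(-172 + \frac{1}{-1 + 26}\right)^{2} = \left(-172 + \frac{1}{25}\right)^{2} = \left(- \frac{4299}{25}\right)^{2} = \frac{18481401}{625}$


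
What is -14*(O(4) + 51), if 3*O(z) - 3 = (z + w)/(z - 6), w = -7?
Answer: -735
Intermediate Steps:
O(z) = 1 + (-7 + z)/(3*(-6 + z)) (O(z) = 1 + ((z - 7)/(z - 6))/3 = 1 + ((-7 + z)/(-6 + z))/3 = 1 + (-7 + z)/(3*(-6 + z)))
-14*(O(4) + 51) = -14*((-25 + 4*4)/(3*(-6 + 4)) + 51) = -14*((⅓)*(-25 + 16)/(-2) + 51) = -14*((⅓)*(-½)*(-9) + 51) = -14*(3/2 + 51) = -14*105/2 = -735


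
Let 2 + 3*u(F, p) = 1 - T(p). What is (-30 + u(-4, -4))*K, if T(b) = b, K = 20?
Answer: -580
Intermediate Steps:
u(F, p) = -1/3 - p/3 (u(F, p) = -2/3 + (1 - p)/3 = -2/3 + (1/3 - p/3) = -1/3 - p/3)
(-30 + u(-4, -4))*K = (-30 + (-1/3 - 1/3*(-4)))*20 = (-30 + (-1/3 + 4/3))*20 = (-30 + 1)*20 = -29*20 = -580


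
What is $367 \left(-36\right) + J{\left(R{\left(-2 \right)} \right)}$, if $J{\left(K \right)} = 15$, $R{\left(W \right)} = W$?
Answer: $-13197$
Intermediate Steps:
$367 \left(-36\right) + J{\left(R{\left(-2 \right)} \right)} = 367 \left(-36\right) + 15 = -13212 + 15 = -13197$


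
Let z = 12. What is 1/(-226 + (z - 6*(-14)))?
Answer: -1/130 ≈ -0.0076923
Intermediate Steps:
1/(-226 + (z - 6*(-14))) = 1/(-226 + (12 - 6*(-14))) = 1/(-226 + (12 + 84)) = 1/(-226 + 96) = 1/(-130) = -1/130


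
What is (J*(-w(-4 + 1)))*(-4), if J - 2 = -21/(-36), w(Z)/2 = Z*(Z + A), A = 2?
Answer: 62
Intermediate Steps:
w(Z) = 2*Z*(2 + Z) (w(Z) = 2*(Z*(Z + 2)) = 2*(Z*(2 + Z)) = 2*Z*(2 + Z))
J = 31/12 (J = 2 - 21/(-36) = 2 - 21*(-1/36) = 2 + 7/12 = 31/12 ≈ 2.5833)
(J*(-w(-4 + 1)))*(-4) = (31*(-2*(-4 + 1)*(2 + (-4 + 1)))/12)*(-4) = (31*(-2*(-3)*(2 - 3))/12)*(-4) = (31*(-2*(-3)*(-1))/12)*(-4) = (31*(-1*6)/12)*(-4) = ((31/12)*(-6))*(-4) = -31/2*(-4) = 62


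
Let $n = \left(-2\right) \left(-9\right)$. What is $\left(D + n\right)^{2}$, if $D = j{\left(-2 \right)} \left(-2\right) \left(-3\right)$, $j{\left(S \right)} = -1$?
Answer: $144$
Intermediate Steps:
$n = 18$
$D = -6$ ($D = \left(-1\right) \left(-2\right) \left(-3\right) = 2 \left(-3\right) = -6$)
$\left(D + n\right)^{2} = \left(-6 + 18\right)^{2} = 12^{2} = 144$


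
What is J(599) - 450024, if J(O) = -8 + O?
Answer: -449433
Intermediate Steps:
J(599) - 450024 = (-8 + 599) - 450024 = 591 - 450024 = -449433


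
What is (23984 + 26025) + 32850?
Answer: 82859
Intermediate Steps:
(23984 + 26025) + 32850 = 50009 + 32850 = 82859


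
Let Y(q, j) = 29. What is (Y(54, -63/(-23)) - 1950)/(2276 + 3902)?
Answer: -1921/6178 ≈ -0.31094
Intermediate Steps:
(Y(54, -63/(-23)) - 1950)/(2276 + 3902) = (29 - 1950)/(2276 + 3902) = -1921/6178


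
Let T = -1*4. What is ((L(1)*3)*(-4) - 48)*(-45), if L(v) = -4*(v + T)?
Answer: 8640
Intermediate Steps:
T = -4
L(v) = 16 - 4*v (L(v) = -4*(v - 4) = -4*(-4 + v) = 16 - 4*v)
((L(1)*3)*(-4) - 48)*(-45) = (((16 - 4*1)*3)*(-4) - 48)*(-45) = (((16 - 4)*3)*(-4) - 48)*(-45) = ((12*3)*(-4) - 48)*(-45) = (36*(-4) - 48)*(-45) = (-144 - 48)*(-45) = -192*(-45) = 8640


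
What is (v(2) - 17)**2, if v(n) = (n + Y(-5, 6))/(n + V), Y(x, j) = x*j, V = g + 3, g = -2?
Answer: 6241/9 ≈ 693.44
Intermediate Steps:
V = 1 (V = -2 + 3 = 1)
Y(x, j) = j*x
v(n) = (-30 + n)/(1 + n) (v(n) = (n + 6*(-5))/(n + 1) = (n - 30)/(1 + n) = (-30 + n)/(1 + n))
(v(2) - 17)**2 = ((-30 + 2)/(1 + 2) - 17)**2 = (-28/3 - 17)**2 = (-79/3)**2 = 6241/9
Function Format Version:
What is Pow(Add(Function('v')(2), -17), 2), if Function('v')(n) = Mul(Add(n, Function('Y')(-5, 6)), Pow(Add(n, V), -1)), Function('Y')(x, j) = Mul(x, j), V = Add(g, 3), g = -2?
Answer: Rational(6241, 9) ≈ 693.44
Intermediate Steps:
V = 1 (V = Add(-2, 3) = 1)
Function('Y')(x, j) = Mul(j, x)
Function('v')(n) = Mul(Pow(Add(1, n), -1), Add(-30, n)) (Function('v')(n) = Mul(Add(n, Mul(6, -5)), Pow(Add(n, 1), -1)) = Mul(Add(n, -30), Pow(Add(1, n), -1)) = Mul(Add(-30, n), Pow(Add(1, n), -1)) = Mul(Pow(Add(1, n), -1), Add(-30, n)))
Pow(Add(Function('v')(2), -17), 2) = Pow(Add(Mul(Pow(Add(1, 2), -1), Add(-30, 2)), -17), 2) = Pow(Add(Mul(Pow(3, -1), -28), -17), 2) = Pow(Add(Mul(Rational(1, 3), -28), -17), 2) = Pow(Add(Rational(-28, 3), -17), 2) = Pow(Rational(-79, 3), 2) = Rational(6241, 9)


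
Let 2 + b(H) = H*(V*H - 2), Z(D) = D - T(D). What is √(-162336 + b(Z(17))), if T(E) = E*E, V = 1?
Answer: I*√87810 ≈ 296.33*I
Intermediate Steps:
T(E) = E²
Z(D) = D - D²
b(H) = -2 + H*(-2 + H) (b(H) = -2 + H*(1*H - 2) = -2 + H*(H - 2) = -2 + H*(-2 + H))
√(-162336 + b(Z(17))) = √(-162336 + (-2 + (17*(1 - 1*17))² - 34*(1 - 1*17))) = √(-162336 + (-2 + (17*(1 - 17))² - 34*(1 - 17))) = √(-162336 + (-2 + (17*(-16))² - 34*(-16))) = √(-162336 + (-2 + (-272)² - 2*(-272))) = √(-162336 + (-2 + 73984 + 544)) = √(-162336 + 74526) = √(-87810) = I*√87810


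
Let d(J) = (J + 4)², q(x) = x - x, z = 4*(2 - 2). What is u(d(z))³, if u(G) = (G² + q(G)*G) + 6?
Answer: 17984728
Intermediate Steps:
z = 0 (z = 4*0 = 0)
q(x) = 0
d(J) = (4 + J)²
u(G) = 6 + G² (u(G) = (G² + 0*G) + 6 = (G² + 0) + 6 = G² + 6 = 6 + G²)
u(d(z))³ = (6 + ((4 + 0)²)²)³ = (6 + (4²)²)³ = (6 + 16²)³ = (6 + 256)³ = 262³ = 17984728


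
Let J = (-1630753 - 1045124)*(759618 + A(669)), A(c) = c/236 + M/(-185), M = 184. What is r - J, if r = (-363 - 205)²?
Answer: 2398526506321261/1180 ≈ 2.0326e+12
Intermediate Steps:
r = 322624 (r = (-568)² = 322624)
A(c) = -184/185 + c/236 (A(c) = c/236 + 184/(-185) = c*(1/236) + 184*(-1/185) = c/236 - 184/185 = -184/185 + c/236)
J = -2398526125624941/1180 (J = (-1630753 - 1045124)*(759618 + (-184/185 + (1/236)*669)) = -2675877*(759618 + (-184/185 + 669/236)) = -2675877*(759618 + 80341/43660) = -2675877*33165002221/43660 = -2398526125624941/1180 ≈ -2.0326e+12)
r - J = 322624 - 1*(-2398526125624941/1180) = 322624 + 2398526125624941/1180 = 2398526506321261/1180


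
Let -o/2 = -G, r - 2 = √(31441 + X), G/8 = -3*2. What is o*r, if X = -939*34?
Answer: -192 - 96*I*√485 ≈ -192.0 - 2114.2*I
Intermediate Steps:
G = -48 (G = 8*(-3*2) = 8*(-6) = -48)
X = -31926
r = 2 + I*√485 (r = 2 + √(31441 - 31926) = 2 + √(-485) = 2 + I*√485 ≈ 2.0 + 22.023*I)
o = -96 (o = -(-2)*(-48) = -2*48 = -96)
o*r = -96*(2 + I*√485) = -192 - 96*I*√485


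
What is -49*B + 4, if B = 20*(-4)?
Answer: 3924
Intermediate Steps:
B = -80
-49*B + 4 = -49*(-80) + 4 = 3920 + 4 = 3924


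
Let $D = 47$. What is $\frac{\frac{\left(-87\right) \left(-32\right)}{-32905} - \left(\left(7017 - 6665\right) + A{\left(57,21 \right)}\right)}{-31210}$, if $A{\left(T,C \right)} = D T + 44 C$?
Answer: $\frac{130142059}{1026965050} \approx 0.12672$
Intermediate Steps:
$A{\left(T,C \right)} = 44 C + 47 T$ ($A{\left(T,C \right)} = 47 T + 44 C = 44 C + 47 T$)
$\frac{\frac{\left(-87\right) \left(-32\right)}{-32905} - \left(\left(7017 - 6665\right) + A{\left(57,21 \right)}\right)}{-31210} = \frac{\frac{\left(-87\right) \left(-32\right)}{-32905} - \left(\left(7017 - 6665\right) + \left(44 \cdot 21 + 47 \cdot 57\right)\right)}{-31210} = \left(2784 \left(- \frac{1}{32905}\right) - \left(352 + \left(924 + 2679\right)\right)\right) \left(- \frac{1}{31210}\right) = \left(- \frac{2784}{32905} - \left(352 + 3603\right)\right) \left(- \frac{1}{31210}\right) = \left(- \frac{2784}{32905} - 3955\right) \left(- \frac{1}{31210}\right) = \left(- \frac{130142059}{32905}\right) \left(- \frac{1}{31210}\right) = \frac{130142059}{1026965050}$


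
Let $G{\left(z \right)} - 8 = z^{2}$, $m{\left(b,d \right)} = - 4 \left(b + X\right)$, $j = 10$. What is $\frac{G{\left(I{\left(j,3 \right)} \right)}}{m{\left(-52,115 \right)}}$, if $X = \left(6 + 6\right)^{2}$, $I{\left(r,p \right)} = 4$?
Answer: $- \frac{3}{46} \approx -0.065217$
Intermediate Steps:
$X = 144$ ($X = 12^{2} = 144$)
$m{\left(b,d \right)} = -576 - 4 b$ ($m{\left(b,d \right)} = - 4 \left(b + 144\right) = - 4 \left(144 + b\right) = -576 - 4 b$)
$G{\left(z \right)} = 8 + z^{2}$
$\frac{G{\left(I{\left(j,3 \right)} \right)}}{m{\left(-52,115 \right)}} = \frac{8 + 4^{2}}{-576 - -208} = \frac{8 + 16}{-576 + 208} = \frac{24}{-368} = 24 \left(- \frac{1}{368}\right) = - \frac{3}{46}$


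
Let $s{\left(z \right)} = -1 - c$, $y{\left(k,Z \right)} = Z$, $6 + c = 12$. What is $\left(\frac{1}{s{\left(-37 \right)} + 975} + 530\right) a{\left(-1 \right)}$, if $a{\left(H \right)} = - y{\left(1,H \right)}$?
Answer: $\frac{513041}{968} \approx 530.0$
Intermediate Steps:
$c = 6$ ($c = -6 + 12 = 6$)
$a{\left(H \right)} = - H$
$s{\left(z \right)} = -7$ ($s{\left(z \right)} = -1 - 6 = -7$)
$\left(\frac{1}{s{\left(-37 \right)} + 975} + 530\right) a{\left(-1 \right)} = \left(\frac{1}{-7 + 975} + 530\right) \left(\left(-1\right) \left(-1\right)\right) = \left(\frac{1}{968} + 530\right) 1 = \frac{513041}{968} \cdot 1 = \frac{513041}{968}$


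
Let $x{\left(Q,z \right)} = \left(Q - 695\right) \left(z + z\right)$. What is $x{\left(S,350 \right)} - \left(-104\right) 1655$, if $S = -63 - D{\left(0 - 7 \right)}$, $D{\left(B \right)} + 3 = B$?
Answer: $-351480$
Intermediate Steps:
$D{\left(B \right)} = -3 + B$
$S = -53$ ($S = -63 - \left(-3 + \left(0 - 7\right)\right) = -63 - \left(-3 - 7\right) = -63 - -10 = -63 + 10 = -53$)
$x{\left(Q,z \right)} = 2 z \left(-695 + Q\right)$ ($x{\left(Q,z \right)} = \left(-695 + Q\right) 2 z = 2 z \left(-695 + Q\right)$)
$x{\left(S,350 \right)} - \left(-104\right) 1655 = 2 \cdot 350 \left(-695 - 53\right) - \left(-104\right) 1655 = 2 \cdot 350 \left(-748\right) - -172120 = -523600 + 172120 = -351480$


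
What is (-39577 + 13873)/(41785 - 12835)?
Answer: -4284/4825 ≈ -0.88788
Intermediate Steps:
(-39577 + 13873)/(41785 - 12835) = -25704/28950 = -25704*1/28950 = -4284/4825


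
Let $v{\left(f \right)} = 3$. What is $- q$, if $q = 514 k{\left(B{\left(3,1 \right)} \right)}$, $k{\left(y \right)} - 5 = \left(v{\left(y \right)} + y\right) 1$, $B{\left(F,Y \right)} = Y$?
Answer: $-4626$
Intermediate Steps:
$k{\left(y \right)} = 8 + y$ ($k{\left(y \right)} = 5 + \left(3 + y\right) 1 = 5 + \left(3 + y\right) = 8 + y$)
$q = 4626$ ($q = 514 \left(8 + 1\right) = 514 \cdot 9 = 4626$)
$- q = \left(-1\right) 4626 = -4626$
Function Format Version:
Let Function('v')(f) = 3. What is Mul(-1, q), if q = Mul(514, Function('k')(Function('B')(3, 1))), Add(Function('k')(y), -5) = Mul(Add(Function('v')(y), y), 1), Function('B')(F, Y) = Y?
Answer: -4626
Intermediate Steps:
Function('k')(y) = Add(8, y) (Function('k')(y) = Add(5, Mul(Add(3, y), 1)) = Add(5, Add(3, y)) = Add(8, y))
q = 4626 (q = Mul(514, Add(8, 1)) = Mul(514, 9) = 4626)
Mul(-1, q) = Mul(-1, 4626) = -4626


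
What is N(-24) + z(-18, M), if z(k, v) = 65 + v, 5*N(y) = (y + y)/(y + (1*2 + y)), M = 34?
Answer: 11409/115 ≈ 99.209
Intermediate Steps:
N(y) = 2*y/(5*(2 + 2*y)) (N(y) = ((y + y)/(y + (1*2 + y)))/5 = ((2*y)/(y + (2 + y)))/5 = ((2*y)/(2 + 2*y))/5 = (2*y/(2 + 2*y))/5 = 2*y/(5*(2 + 2*y)))
N(-24) + z(-18, M) = (1/5)*(-24)/(1 - 24) + (65 + 34) = (1/5)*(-24)/(-23) + 99 = (1/5)*(-24)*(-1/23) + 99 = 24/115 + 99 = 11409/115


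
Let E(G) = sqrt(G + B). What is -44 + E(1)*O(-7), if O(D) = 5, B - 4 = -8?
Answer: -44 + 5*I*sqrt(3) ≈ -44.0 + 8.6602*I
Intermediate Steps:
B = -4 (B = 4 - 8 = -4)
E(G) = sqrt(-4 + G) (E(G) = sqrt(G - 4) = sqrt(-4 + G))
-44 + E(1)*O(-7) = -44 + sqrt(-4 + 1)*5 = -44 + sqrt(-3)*5 = -44 + (I*sqrt(3))*5 = -44 + 5*I*sqrt(3)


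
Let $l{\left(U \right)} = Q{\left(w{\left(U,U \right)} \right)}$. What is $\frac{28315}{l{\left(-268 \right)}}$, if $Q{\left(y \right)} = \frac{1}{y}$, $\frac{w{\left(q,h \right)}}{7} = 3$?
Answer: $594615$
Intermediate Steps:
$w{\left(q,h \right)} = 21$ ($w{\left(q,h \right)} = 7 \cdot 3 = 21$)
$l{\left(U \right)} = \frac{1}{21}$
$\frac{28315}{l{\left(-268 \right)}} = 28315 \frac{1}{\frac{1}{21}} = 28315 \cdot 21 = 594615$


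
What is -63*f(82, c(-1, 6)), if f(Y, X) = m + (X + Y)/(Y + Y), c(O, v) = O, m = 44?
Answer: -459711/164 ≈ -2803.1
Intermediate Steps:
f(Y, X) = 44 + (X + Y)/(2*Y) (f(Y, X) = 44 + (X + Y)/(Y + Y) = 44 + (X + Y)/((2*Y)) = 44 + (X + Y)*(1/(2*Y)) = 44 + (X + Y)/(2*Y))
-63*f(82, c(-1, 6)) = -63*(-1 + 89*82)/(2*82) = -63*(-1 + 7298)/(2*82) = -63*7297/(2*82) = -63*7297/164 = -459711/164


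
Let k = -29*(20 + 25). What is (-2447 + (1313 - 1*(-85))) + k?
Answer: -2354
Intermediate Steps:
k = -1305 (k = -29*45 = -1305)
(-2447 + (1313 - 1*(-85))) + k = (-2447 + (1313 - 1*(-85))) - 1305 = (-2447 + (1313 + 85)) - 1305 = (-2447 + 1398) - 1305 = -1049 - 1305 = -2354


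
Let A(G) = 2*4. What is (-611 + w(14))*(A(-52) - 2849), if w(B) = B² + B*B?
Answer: 622179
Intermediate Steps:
A(G) = 8
w(B) = 2*B² (w(B) = B² + B² = 2*B²)
(-611 + w(14))*(A(-52) - 2849) = (-611 + 2*14²)*(8 - 2849) = (-611 + 2*196)*(-2841) = (-611 + 392)*(-2841) = -219*(-2841) = 622179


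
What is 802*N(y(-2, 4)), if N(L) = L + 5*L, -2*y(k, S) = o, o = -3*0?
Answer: 0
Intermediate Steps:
o = 0
y(k, S) = 0 (y(k, S) = -1/2*0 = 0)
N(L) = 6*L
802*N(y(-2, 4)) = 802*(6*0) = 802*0 = 0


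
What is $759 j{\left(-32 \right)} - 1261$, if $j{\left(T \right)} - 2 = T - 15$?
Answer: $-35416$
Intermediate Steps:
$j{\left(T \right)} = -13 + T$ ($j{\left(T \right)} = 2 + \left(T - 15\right) = 2 + \left(-15 + T\right) = -13 + T$)
$759 j{\left(-32 \right)} - 1261 = 759 \left(-13 - 32\right) - 1261 = 759 \left(-45\right) - 1261 = -34155 - 1261 = -35416$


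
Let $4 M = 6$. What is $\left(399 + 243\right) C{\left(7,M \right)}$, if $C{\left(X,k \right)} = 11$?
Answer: $7062$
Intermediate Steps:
$M = \frac{3}{2}$ ($M = \frac{1}{4} \cdot 6 = \frac{3}{2} \approx 1.5$)
$\left(399 + 243\right) C{\left(7,M \right)} = \left(399 + 243\right) 11 = 642 \cdot 11 = 7062$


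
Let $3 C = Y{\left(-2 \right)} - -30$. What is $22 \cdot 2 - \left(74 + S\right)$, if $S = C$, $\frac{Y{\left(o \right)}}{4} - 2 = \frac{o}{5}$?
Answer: $- \frac{632}{15} \approx -42.133$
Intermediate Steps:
$Y{\left(o \right)} = 8 + \frac{4 o}{5}$ ($Y{\left(o \right)} = 8 + 4 \frac{o}{5} = 8 + \frac{4 o}{5}$)
$C = \frac{182}{15}$ ($C = \frac{\left(8 + \frac{4}{5} \left(-2\right)\right) - -30}{3} = \frac{\left(8 - \frac{8}{5}\right) + 30}{3} = \frac{\frac{32}{5} + 30}{3} = \frac{1}{3} \cdot \frac{182}{5} = \frac{182}{15} \approx 12.133$)
$S = \frac{182}{15} \approx 12.133$
$22 \cdot 2 - \left(74 + S\right) = 22 \cdot 2 - \frac{1292}{15} = 44 - \frac{1292}{15} = - \frac{632}{15}$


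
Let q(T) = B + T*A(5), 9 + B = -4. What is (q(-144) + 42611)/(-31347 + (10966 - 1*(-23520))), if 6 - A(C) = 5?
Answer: 42454/3139 ≈ 13.525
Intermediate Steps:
B = -13 (B = -9 - 4 = -13)
A(C) = 1 (A(C) = 6 - 1*5 = 6 - 5 = 1)
q(T) = -13 + T (q(T) = -13 + T*1 = -13 + T)
(q(-144) + 42611)/(-31347 + (10966 - 1*(-23520))) = ((-13 - 144) + 42611)/(-31347 + (10966 - 1*(-23520))) = (-157 + 42611)/(-31347 + (10966 + 23520)) = 42454/(-31347 + 34486) = 42454/3139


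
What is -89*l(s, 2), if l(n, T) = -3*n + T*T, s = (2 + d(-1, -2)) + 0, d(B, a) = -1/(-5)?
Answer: 1157/5 ≈ 231.40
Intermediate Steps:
d(B, a) = ⅕ (d(B, a) = -1*(-⅕) = ⅕)
s = 11/5 (s = (2 + ⅕) + 0 = 11/5 + 0 = 11/5 ≈ 2.2000)
l(n, T) = T² - 3*n (l(n, T) = -3*n + T² = T² - 3*n)
-89*l(s, 2) = -89*(2² - 3*11/5) = -89*(4 - 33/5) = -89*(-13/5) = 1157/5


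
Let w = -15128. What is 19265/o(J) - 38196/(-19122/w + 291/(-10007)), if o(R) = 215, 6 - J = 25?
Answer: -41320018309595/1339819843 ≈ -30840.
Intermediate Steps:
J = -19 (J = 6 - 1*25 = 6 - 25 = -19)
19265/o(J) - 38196/(-19122/w + 291/(-10007)) = 19265/215 - 38196/(-19122/(-15128) + 291/(-10007)) = 19265*(1/215) - 38196/(-19122*(-1/15128) + 291*(-1/10007)) = 3853/43 - 38196/(9561/7564 - 291/10007) = 3853/43 - 38196/93475803/75692948 = 3853/43 - 38196*75692948/93475803 = 3853/43 - 963722613936/31158601 = -41320018309595/1339819843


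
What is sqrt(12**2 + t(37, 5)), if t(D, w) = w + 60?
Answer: sqrt(209) ≈ 14.457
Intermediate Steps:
t(D, w) = 60 + w
sqrt(12**2 + t(37, 5)) = sqrt(12**2 + (60 + 5)) = sqrt(144 + 65) = sqrt(209)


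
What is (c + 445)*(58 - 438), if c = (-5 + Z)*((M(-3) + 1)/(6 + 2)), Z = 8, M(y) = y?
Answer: -168815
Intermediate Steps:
c = -¾ (c = (-5 + 8)*((-3 + 1)/(6 + 2)) = 3*(-2/8) = 3*(-2*⅛) = 3*(-¼) = -¾ ≈ -0.75000)
(c + 445)*(58 - 438) = (-¾ + 445)*(58 - 438) = (1777/4)*(-380) = -168815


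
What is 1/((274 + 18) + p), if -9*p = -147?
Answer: 3/925 ≈ 0.0032432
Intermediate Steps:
p = 49/3 (p = -⅑*(-147) = 49/3 ≈ 16.333)
1/((274 + 18) + p) = 1/((274 + 18) + 49/3) = 1/(292 + 49/3) = 1/(925/3) = 3/925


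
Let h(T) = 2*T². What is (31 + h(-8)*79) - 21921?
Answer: -11778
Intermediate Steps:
(31 + h(-8)*79) - 21921 = (31 + (2*(-8)²)*79) - 21921 = (31 + (2*64)*79) - 21921 = (31 + 128*79) - 21921 = (31 + 10112) - 21921 = 10143 - 21921 = -11778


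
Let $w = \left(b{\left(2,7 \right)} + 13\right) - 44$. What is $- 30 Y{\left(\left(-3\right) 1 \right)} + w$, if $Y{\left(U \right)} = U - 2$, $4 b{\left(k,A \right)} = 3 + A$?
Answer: $\frac{243}{2} \approx 121.5$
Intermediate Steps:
$b{\left(k,A \right)} = \frac{3}{4} + \frac{A}{4}$ ($b{\left(k,A \right)} = \frac{3 + A}{4} = \frac{3}{4} + \frac{A}{4}$)
$Y{\left(U \right)} = -2 + U$
$w = - \frac{57}{2}$ ($w = \left(\left(\frac{3}{4} + \frac{1}{4} \cdot 7\right) + 13\right) - 44 = \left(\left(\frac{3}{4} + \frac{7}{4}\right) + 13\right) - 44 = \left(\frac{5}{2} + 13\right) - 44 = \frac{31}{2} - 44 = - \frac{57}{2} \approx -28.5$)
$- 30 Y{\left(\left(-3\right) 1 \right)} + w = - 30 \left(-2 - 3\right) - \frac{57}{2} = \left(-30\right) \left(-5\right) - \frac{57}{2} = 150 - \frac{57}{2} = \frac{243}{2}$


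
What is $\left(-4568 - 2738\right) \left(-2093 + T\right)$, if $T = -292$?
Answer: $17424810$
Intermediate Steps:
$\left(-4568 - 2738\right) \left(-2093 + T\right) = \left(-4568 - 2738\right) \left(-2093 - 292\right) = \left(-7306\right) \left(-2385\right) = 17424810$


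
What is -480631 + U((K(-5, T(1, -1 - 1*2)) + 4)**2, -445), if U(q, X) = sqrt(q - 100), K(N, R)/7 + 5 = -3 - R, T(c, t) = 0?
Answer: -480631 + 2*sqrt(651) ≈ -4.8058e+5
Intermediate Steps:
K(N, R) = -56 - 7*R (K(N, R) = -35 + 7*(-3 - R) = -35 + (-21 - 7*R) = -56 - 7*R)
U(q, X) = sqrt(-100 + q)
-480631 + U((K(-5, T(1, -1 - 1*2)) + 4)**2, -445) = -480631 + sqrt(-100 + ((-56 - 7*0) + 4)**2) = -480631 + sqrt(-100 + ((-56 + 0) + 4)**2) = -480631 + sqrt(-100 + (-56 + 4)**2) = -480631 + sqrt(-100 + (-52)**2) = -480631 + sqrt(-100 + 2704) = -480631 + sqrt(2604) = -480631 + 2*sqrt(651)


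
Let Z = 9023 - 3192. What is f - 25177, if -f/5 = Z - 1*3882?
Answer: -34922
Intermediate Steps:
Z = 5831
f = -9745 (f = -5*(5831 - 1*3882) = -5*(5831 - 3882) = -5*1949 = -9745)
f - 25177 = -9745 - 25177 = -34922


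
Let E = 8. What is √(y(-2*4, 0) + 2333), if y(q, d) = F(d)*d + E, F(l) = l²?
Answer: √2341 ≈ 48.384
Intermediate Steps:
y(q, d) = 8 + d³ (y(q, d) = d²*d + 8 = d³ + 8 = 8 + d³)
√(y(-2*4, 0) + 2333) = √((8 + 0³) + 2333) = √((8 + 0) + 2333) = √(8 + 2333) = √2341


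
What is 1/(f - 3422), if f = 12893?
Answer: 1/9471 ≈ 0.00010559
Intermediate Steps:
1/(f - 3422) = 1/(12893 - 3422) = 1/9471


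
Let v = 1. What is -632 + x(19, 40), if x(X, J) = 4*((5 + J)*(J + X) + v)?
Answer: 9992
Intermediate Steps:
x(X, J) = 4 + 4*(5 + J)*(J + X) (x(X, J) = 4*((5 + J)*(J + X) + 1) = 4*(1 + (5 + J)*(J + X)) = 4 + 4*(5 + J)*(J + X))
-632 + x(19, 40) = -632 + (4 + 4*40**2 + 20*40 + 20*19 + 4*40*19) = -632 + (4 + 4*1600 + 800 + 380 + 3040) = -632 + (4 + 6400 + 800 + 380 + 3040) = -632 + 10624 = 9992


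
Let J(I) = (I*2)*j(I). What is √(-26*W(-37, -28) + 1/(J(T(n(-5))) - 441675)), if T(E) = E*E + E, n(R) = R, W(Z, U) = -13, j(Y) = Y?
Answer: √2627892733615/88175 ≈ 18.385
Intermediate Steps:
T(E) = E + E² (T(E) = E² + E = E + E²)
J(I) = 2*I² (J(I) = (I*2)*I = (2*I)*I = 2*I²)
√(-26*W(-37, -28) + 1/(J(T(n(-5))) - 441675)) = √(-26*(-13) + 1/(2*(-5*(1 - 5))² - 441675)) = √(338 + 1/(2*(-5*(-4))² - 441675)) = √(338 + 1/(2*20² - 441675)) = √(338 + 1/(2*400 - 441675)) = √(338 + 1/(800 - 441675)) = √(338 + 1/(-440875)) = √(338 - 1/440875) = √(149015749/440875) = √2627892733615/88175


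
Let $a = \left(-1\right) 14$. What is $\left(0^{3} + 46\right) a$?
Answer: $-644$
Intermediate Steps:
$a = -14$
$\left(0^{3} + 46\right) a = \left(0^{3} + 46\right) \left(-14\right) = \left(0 + 46\right) \left(-14\right) = 46 \left(-14\right) = -644$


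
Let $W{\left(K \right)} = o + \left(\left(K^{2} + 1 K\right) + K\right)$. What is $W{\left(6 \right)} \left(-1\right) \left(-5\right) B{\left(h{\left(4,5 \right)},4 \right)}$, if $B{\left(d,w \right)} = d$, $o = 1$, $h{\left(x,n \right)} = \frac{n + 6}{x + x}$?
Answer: $\frac{2695}{8} \approx 336.88$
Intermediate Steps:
$h{\left(x,n \right)} = \frac{6 + n}{2 x}$
$W{\left(K \right)} = 1 + K^{2} + 2 K$ ($W{\left(K \right)} = 1 + \left(\left(K^{2} + 1 K\right) + K\right) = 1 + \left(\left(K^{2} + K\right) + K\right) = 1 + \left(\left(K + K^{2}\right) + K\right) = 1 + \left(K^{2} + 2 K\right) = 1 + K^{2} + 2 K$)
$W{\left(6 \right)} \left(-1\right) \left(-5\right) B{\left(h{\left(4,5 \right)},4 \right)} = \left(1 + 6^{2} + 2 \cdot 6\right) \left(-1\right) \left(-5\right) \frac{6 + 5}{2 \cdot 4} = \left(1 + 36 + 12\right) \left(-1\right) \left(-5\right) \frac{1}{2} \cdot \frac{1}{4} \cdot 11 = 49 \left(-1\right) \left(-5\right) \frac{11}{8} = \left(-49\right) \left(-5\right) \frac{11}{8} = 245 \cdot \frac{11}{8} = \frac{2695}{8}$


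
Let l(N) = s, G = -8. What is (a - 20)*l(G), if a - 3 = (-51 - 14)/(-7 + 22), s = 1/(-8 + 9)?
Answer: -64/3 ≈ -21.333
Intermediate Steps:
s = 1 (s = 1/1 = 1)
l(N) = 1
a = -4/3 (a = 3 + (-51 - 14)/(-7 + 22) = 3 - 65/15 = 3 - 65*1/15 = 3 - 13/3 = -4/3 ≈ -1.3333)
(a - 20)*l(G) = (-4/3 - 20)*1 = -64/3*1 = -64/3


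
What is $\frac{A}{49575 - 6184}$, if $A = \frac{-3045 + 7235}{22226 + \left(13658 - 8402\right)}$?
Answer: $\frac{2095}{596235731} \approx 3.5137 \cdot 10^{-6}$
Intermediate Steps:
$A = \frac{2095}{13741}$ ($A = \frac{4190}{22226 + 5256} = \frac{4190}{27482} = 4190 \cdot \frac{1}{27482} = \frac{2095}{13741} \approx 0.15246$)
$\frac{A}{49575 - 6184} = \frac{2095}{13741 \left(49575 - 6184\right)} = \frac{2095}{13741 \cdot 43391} = \frac{2095}{13741} \cdot \frac{1}{43391} = \frac{2095}{596235731}$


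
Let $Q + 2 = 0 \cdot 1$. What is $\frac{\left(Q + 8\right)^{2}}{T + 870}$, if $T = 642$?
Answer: $\frac{1}{42} \approx 0.02381$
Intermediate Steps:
$Q = -2$ ($Q = -2 + 0 \cdot 1 = -2 + 0 = -2$)
$\frac{\left(Q + 8\right)^{2}}{T + 870} = \frac{\left(-2 + 8\right)^{2}}{642 + 870} = \frac{6^{2}}{1512} = 36 \cdot \frac{1}{1512} = \frac{1}{42}$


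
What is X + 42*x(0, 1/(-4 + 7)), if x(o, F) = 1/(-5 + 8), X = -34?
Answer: -20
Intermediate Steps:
x(o, F) = 1/3
X + 42*x(0, 1/(-4 + 7)) = -34 + 42*(1/3) = -34 + 14 = -20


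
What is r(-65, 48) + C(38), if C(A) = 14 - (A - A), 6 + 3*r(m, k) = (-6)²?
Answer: 24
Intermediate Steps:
r(m, k) = 10 (r(m, k) = -2 + (⅓)*(-6)² = -2 + (⅓)*36 = -2 + 12 = 10)
C(A) = 14 (C(A) = 14 - 1*0 = 14 + 0 = 14)
r(-65, 48) + C(38) = 10 + 14 = 24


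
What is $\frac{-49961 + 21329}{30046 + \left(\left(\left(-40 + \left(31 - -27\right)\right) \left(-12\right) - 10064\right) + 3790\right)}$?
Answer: $- \frac{2386}{1963} \approx -1.2155$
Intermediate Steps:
$\frac{-49961 + 21329}{30046 + \left(\left(\left(-40 + \left(31 - -27\right)\right) \left(-12\right) - 10064\right) + 3790\right)} = - \frac{28632}{30046 + \left(\left(\left(-40 + \left(31 + 27\right)\right) \left(-12\right) - 10064\right) + 3790\right)} = - \frac{28632}{30046 + \left(\left(\left(-40 + 58\right) \left(-12\right) - 10064\right) + 3790\right)} = - \frac{28632}{30046 + \left(\left(18 \left(-12\right) - 10064\right) + 3790\right)} = - \frac{28632}{30046 + \left(\left(-216 - 10064\right) + 3790\right)} = - \frac{28632}{30046 + \left(-10280 + 3790\right)} = - \frac{28632}{30046 - 6490} = - \frac{28632}{23556} = \left(-28632\right) \frac{1}{23556} = - \frac{2386}{1963}$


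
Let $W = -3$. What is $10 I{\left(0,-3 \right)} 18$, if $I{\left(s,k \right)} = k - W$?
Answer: $0$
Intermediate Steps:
$I{\left(s,k \right)} = 3 + k$ ($I{\left(s,k \right)} = k - -3 = k + 3 = 3 + k$)
$10 I{\left(0,-3 \right)} 18 = 10 \left(3 - 3\right) 18 = 10 \cdot 0 \cdot 18 = 0 \cdot 18 = 0$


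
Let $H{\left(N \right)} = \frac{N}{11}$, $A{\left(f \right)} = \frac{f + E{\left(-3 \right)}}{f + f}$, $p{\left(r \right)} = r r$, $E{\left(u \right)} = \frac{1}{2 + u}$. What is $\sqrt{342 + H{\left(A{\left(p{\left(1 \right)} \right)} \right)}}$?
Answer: $3 \sqrt{38} \approx 18.493$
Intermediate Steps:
$p{\left(r \right)} = r^{2}$
$A{\left(f \right)} = \frac{-1 + f}{2 f}$ ($A{\left(f \right)} = \frac{f + \frac{1}{2 - 3}}{f + f} = \frac{f + \frac{1}{-1}}{2 f} = \left(f - 1\right) \frac{1}{2 f} = \left(-1 + f\right) \frac{1}{2 f} = \frac{-1 + f}{2 f}$)
$H{\left(N \right)} = \frac{N}{11}$ ($H{\left(N \right)} = N \frac{1}{11} = \frac{N}{11}$)
$\sqrt{342 + H{\left(A{\left(p{\left(1 \right)} \right)} \right)}} = \sqrt{342 + \frac{\frac{1}{2} \frac{1}{1^{2}} \left(-1 + 1^{2}\right)}{11}} = \sqrt{342 + \frac{\frac{1}{2} \cdot 1^{-1} \left(-1 + 1\right)}{11}} = \sqrt{342 + \frac{\frac{1}{2} \cdot 1 \cdot 0}{11}} = \sqrt{342 + \frac{1}{11} \cdot 0} = \sqrt{342 + 0} = \sqrt{342} = 3 \sqrt{38}$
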